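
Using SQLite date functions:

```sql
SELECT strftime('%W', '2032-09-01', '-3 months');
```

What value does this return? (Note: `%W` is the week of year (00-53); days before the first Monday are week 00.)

22

First apply '-3 months': 2032-09-01 → 2032-06-01.
2032-06-01 is a Tuesday. SQLite's %W counts Mondays since the year started; the result is 22.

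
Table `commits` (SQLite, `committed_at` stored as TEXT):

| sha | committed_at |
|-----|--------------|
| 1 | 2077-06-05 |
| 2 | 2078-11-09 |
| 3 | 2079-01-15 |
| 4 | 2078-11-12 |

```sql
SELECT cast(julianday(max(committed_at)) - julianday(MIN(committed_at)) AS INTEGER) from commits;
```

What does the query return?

MIN = 2077-06-05, MAX = 2079-01-15.
25 days remain in June 2077 after the 5th (30 − 5).
Full months from July 2077 through December 2078 contribute their day counts.
Then 15 days into January 2079.
Total: 25 + 31 + 31 + 30 + 31 + 30 + 31 + 31 + 28 + 31 + 30 + 31 + 30 + 31 + 31 + 30 + 31 + 30 + 31 + 15 = 589.

589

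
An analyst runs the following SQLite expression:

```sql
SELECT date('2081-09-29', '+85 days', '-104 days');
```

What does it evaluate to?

Applying '+85 days' to 2081-09-29: counting 85 days forward gives 2081-12-23.
Applying '-104 days' to 2081-12-23: counting 104 days back gives 2081-09-10.

2081-09-10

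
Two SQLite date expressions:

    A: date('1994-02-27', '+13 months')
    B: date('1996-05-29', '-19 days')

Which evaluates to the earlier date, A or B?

A = 1995-03-27.
B = 1996-05-10.
A is earlier.

A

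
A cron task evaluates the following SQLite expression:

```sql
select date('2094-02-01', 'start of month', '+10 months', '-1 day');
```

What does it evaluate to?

`start of month` rewinds 2094-02-01 to 2094-02-01.
Adding +10 months to 2094-02-01 gives 2094-12-01.
Going back 1 day from 2094-12-01 reaches 2094-11-30 (last day of November, 30 days).

2094-11-30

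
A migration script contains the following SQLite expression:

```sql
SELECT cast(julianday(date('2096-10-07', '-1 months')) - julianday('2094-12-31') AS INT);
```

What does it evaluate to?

Adding -1 month to 2096-10-07 gives 2096-09-07.
0 days remain in December 2094 after the 31st (31 − 31).
Full months from January 2095 through August 2096 contribute their day counts.
Then 7 days into September 2096.
Total: 0 + 31 + 28 + 31 + 30 + 31 + 30 + 31 + 31 + 30 + 31 + 30 + 31 + 31 + 29 + 31 + 30 + 31 + 30 + 31 + 31 + 7 = 616.

616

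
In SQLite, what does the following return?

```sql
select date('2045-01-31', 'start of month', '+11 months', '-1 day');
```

`start of month` rewinds 2045-01-31 to 2045-01-01.
Adding +11 months to 2045-01-01 gives 2045-12-01.
Going back 1 day from 2045-12-01 reaches 2045-11-30 (last day of November, 30 days).

2045-11-30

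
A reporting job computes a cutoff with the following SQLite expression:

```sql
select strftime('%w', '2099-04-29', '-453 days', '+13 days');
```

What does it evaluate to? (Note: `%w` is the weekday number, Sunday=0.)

First apply '-453 days', '+13 days': 2099-04-29 → 2098-02-13.
2098-02-13 is a Thursday; with Sunday=0 that is 4.

4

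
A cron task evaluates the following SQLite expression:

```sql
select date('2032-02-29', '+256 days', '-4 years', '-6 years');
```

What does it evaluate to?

Applying '+256 days' to 2032-02-29: counting 256 days forward gives 2032-11-11.
Adding -4 years to 2032-11-11 gives 2028-11-11.
Adding -6 years to 2028-11-11 gives 2022-11-11.

2022-11-11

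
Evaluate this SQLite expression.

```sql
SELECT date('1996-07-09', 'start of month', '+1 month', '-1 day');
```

`start of month` rewinds 1996-07-09 to 1996-07-01.
Adding +1 month to 1996-07-01 gives 1996-08-01.
Going back 1 day from 1996-08-01 reaches 1996-07-31 (last day of July, 31 days).

1996-07-31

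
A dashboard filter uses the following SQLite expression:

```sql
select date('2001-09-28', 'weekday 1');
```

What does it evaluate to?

`weekday 1` advances to the next Monday; 2001-09-28 is a Friday, so it moves forward to 2001-10-01.

2001-10-01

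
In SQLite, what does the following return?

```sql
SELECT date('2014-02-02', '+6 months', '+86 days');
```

2014-10-27

Adding +6 months to 2014-02-02 gives 2014-08-02.
Applying '+86 days' to 2014-08-02: counting 86 days forward gives 2014-10-27.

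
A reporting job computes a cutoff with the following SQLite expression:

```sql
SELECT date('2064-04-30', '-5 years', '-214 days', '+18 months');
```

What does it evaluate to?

2060-03-28

Adding -5 years to 2064-04-30 gives 2059-04-30.
Applying '-214 days' to 2059-04-30: counting 214 days back gives 2058-09-28.
Adding +18 months to 2058-09-28 gives 2060-03-28.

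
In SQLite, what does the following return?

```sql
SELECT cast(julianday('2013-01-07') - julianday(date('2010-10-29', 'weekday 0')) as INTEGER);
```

`weekday 0` advances to the next Sunday; 2010-10-29 is a Friday, so it moves forward to 2010-10-31.
0 days remain in October 2010 after the 31st (31 − 31).
Full months from November 2010 through December 2012 contribute their day counts.
Then 7 days into January 2013.
Total: 0 + 30 + 31 + 31 + 28 + 31 + 30 + 31 + 30 + 31 + 31 + 30 + 31 + 30 + 31 + 31 + 29 + 31 + 30 + 31 + 30 + 31 + 31 + 30 + 31 + 30 + 31 + 7 = 799.

799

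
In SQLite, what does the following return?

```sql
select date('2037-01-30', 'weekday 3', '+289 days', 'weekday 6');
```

`weekday 3` advances to the next Wednesday; 2037-01-30 is a Friday, so it moves forward to 2037-02-04.
Applying '+289 days' to 2037-02-04: counting 289 days forward gives 2037-11-20.
`weekday 6` advances to the next Saturday; 2037-11-20 is a Friday, so it moves forward to 2037-11-21.

2037-11-21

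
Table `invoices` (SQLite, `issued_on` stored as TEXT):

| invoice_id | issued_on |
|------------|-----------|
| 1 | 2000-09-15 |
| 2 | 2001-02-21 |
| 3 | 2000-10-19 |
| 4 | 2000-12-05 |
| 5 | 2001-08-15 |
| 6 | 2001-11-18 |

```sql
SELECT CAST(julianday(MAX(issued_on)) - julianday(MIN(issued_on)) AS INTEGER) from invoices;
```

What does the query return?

MIN = 2000-09-15, MAX = 2001-11-18.
15 days remain in September 2000 after the 15th (30 − 15).
Full months from October 2000 through October 2001 contribute their day counts.
Then 18 days into November 2001.
Total: 15 + 31 + 30 + 31 + 31 + 28 + 31 + 30 + 31 + 30 + 31 + 31 + 30 + 31 + 18 = 429.

429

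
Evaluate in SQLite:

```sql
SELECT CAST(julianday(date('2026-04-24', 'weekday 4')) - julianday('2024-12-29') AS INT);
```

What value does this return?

487

`weekday 4` advances to the next Thursday; 2026-04-24 is a Friday, so it moves forward to 2026-04-30.
2 days remain in December 2024 after the 29th (31 − 29).
Full months from January 2025 through March 2026 contribute their day counts.
Then 30 days into April 2026.
Total: 2 + 31 + 28 + 31 + 30 + 31 + 30 + 31 + 31 + 30 + 31 + 30 + 31 + 31 + 28 + 31 + 30 = 487.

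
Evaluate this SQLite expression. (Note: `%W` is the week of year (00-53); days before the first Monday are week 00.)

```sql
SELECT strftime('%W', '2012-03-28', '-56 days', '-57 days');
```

First apply '-56 days', '-57 days': 2012-03-28 → 2011-12-06.
2011-12-06 is a Tuesday. SQLite's %W counts Mondays since the year started; the result is 49.

49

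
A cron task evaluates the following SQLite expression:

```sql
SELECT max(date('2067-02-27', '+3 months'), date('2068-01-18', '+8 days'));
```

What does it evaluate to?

2068-01-26

date('2067-02-27', '+3 months') → 2067-05-27.
date('2068-01-18', '+8 days') → 2068-01-26.
Later of the two is 2068-01-26.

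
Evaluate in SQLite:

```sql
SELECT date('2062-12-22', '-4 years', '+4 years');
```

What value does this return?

Adding -4 years to 2062-12-22 gives 2058-12-22.
Adding +4 years to 2058-12-22 gives 2062-12-22.

2062-12-22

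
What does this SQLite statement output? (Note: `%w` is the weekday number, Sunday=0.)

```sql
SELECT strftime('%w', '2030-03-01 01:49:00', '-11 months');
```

First apply '-11 months': 2030-03-01 01:49:00 → 2029-04-01 01:49:00.
2029-04-01 is a Sunday; with Sunday=0 that is 0.

0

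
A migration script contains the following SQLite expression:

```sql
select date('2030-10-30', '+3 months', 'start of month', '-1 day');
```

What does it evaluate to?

Adding +3 months to 2030-10-30 gives 2031-01-30.
`start of month` rewinds 2031-01-30 to 2031-01-01.
Going back 1 day from 2031-01-01 reaches 2030-12-31 (last day of December, 31 days).

2030-12-31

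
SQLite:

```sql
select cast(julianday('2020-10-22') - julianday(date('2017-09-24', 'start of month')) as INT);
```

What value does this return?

1147

`start of month` rewinds 2017-09-24 to 2017-09-01.
29 days remain in September 2017 after the 1st (30 − 1).
Full months from October 2017 through September 2020 contribute their day counts.
Then 22 days into October 2020.
Total: 29 + 31 + 30 + 31 + 31 + 28 + 31 + 30 + 31 + 30 + 31 + 31 + 30 + 31 + 30 + 31 + 31 + 28 + 31 + 30 + 31 + 30 + 31 + 31 + 30 + 31 + 30 + 31 + 31 + 29 + 31 + 30 + 31 + 30 + 31 + 31 + 30 + 22 = 1147.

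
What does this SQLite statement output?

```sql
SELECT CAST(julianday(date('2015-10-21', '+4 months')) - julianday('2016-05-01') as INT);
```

Adding +4 months to 2015-10-21 gives 2016-02-21.
8 days remain in February 2016 after the 21st (29 − 21).
March 2016: 31 days.
April 2016: 30 days.
Then 1 day into May 2016.
Total: 8 + 31 + 30 + 1 = 70.
The subtraction is earlier − later, so the result is −70 → -70.

-70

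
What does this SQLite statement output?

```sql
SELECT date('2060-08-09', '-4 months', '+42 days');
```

2060-05-21

Adding -4 months to 2060-08-09 gives 2060-04-09.
Applying '+42 days' to 2060-04-09: counting 42 days forward gives 2060-05-21.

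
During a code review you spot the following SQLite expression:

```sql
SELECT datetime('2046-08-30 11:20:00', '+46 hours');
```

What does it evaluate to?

+46 hours from 2046-08-30 11:20:00 is 2046-09-01 09:20:00 (crosses midnight).

2046-09-01 09:20:00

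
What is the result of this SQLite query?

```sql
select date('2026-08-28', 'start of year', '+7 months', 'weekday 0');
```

`start of year` rewinds 2026-08-28 to 2026-01-01.
Adding +7 months to 2026-01-01 gives 2026-08-01.
`weekday 0` advances to the next Sunday; 2026-08-01 is a Saturday, so it moves forward to 2026-08-02.

2026-08-02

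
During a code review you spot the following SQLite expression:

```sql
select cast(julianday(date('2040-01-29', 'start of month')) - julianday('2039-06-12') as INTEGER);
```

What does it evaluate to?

203

`start of month` rewinds 2040-01-29 to 2040-01-01.
18 days remain in June 2039 after the 12th (30 − 12).
Full months from July 2039 through December 2039 contribute their day counts.
Then 1 day into January 2040.
Total: 18 + 31 + 31 + 30 + 31 + 30 + 31 + 1 = 203.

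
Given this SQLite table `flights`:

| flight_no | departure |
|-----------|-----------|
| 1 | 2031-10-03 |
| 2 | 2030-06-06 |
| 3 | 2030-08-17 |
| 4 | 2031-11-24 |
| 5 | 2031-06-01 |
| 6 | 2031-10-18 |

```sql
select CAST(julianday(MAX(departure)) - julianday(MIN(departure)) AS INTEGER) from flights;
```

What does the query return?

MIN = 2030-06-06, MAX = 2031-11-24.
24 days remain in June 2030 after the 6th (30 − 6).
Full months from July 2030 through October 2031 contribute their day counts.
Then 24 days into November 2031.
Total: 24 + 31 + 31 + 30 + 31 + 30 + 31 + 31 + 28 + 31 + 30 + 31 + 30 + 31 + 31 + 30 + 31 + 24 = 536.

536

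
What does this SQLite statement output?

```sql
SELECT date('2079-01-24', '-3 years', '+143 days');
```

2076-06-15

Adding -3 years to 2079-01-24 gives 2076-01-24.
Applying '+143 days' to 2076-01-24: counting 143 days forward gives 2076-06-15.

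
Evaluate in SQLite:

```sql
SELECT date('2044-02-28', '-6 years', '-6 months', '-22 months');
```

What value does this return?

Adding -6 years to 2044-02-28 gives 2038-02-28.
Adding -6 months to 2038-02-28 gives 2037-08-28.
Adding -22 months to 2037-08-28 gives 2035-10-28.

2035-10-28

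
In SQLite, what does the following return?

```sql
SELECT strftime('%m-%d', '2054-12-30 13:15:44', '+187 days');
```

First apply '+187 days': 2054-12-30 13:15:44 → 2055-07-05 13:15:44.
`%m-%d` extracts the month-day: 07-05.

07-05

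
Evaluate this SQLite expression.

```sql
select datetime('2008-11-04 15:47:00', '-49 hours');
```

-49 hours from 2008-11-04 15:47:00 is 2008-11-02 14:47:00 (crosses midnight).

2008-11-02 14:47:00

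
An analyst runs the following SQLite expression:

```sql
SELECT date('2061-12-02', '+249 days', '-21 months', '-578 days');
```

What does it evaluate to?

2059-04-10

Applying '+249 days' to 2061-12-02: counting 249 days forward gives 2062-08-08.
Adding -21 months to 2062-08-08 gives 2060-11-08.
Applying '-578 days' to 2060-11-08: counting 578 days back gives 2059-04-10.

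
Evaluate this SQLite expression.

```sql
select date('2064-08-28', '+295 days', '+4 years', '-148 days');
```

2069-01-22

Applying '+295 days' to 2064-08-28: counting 295 days forward gives 2065-06-19.
Adding +4 years to 2065-06-19 gives 2069-06-19.
Applying '-148 days' to 2069-06-19: counting 148 days back gives 2069-01-22.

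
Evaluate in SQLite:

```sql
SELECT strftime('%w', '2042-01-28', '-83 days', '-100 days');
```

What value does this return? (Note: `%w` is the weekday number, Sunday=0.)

First apply '-83 days', '-100 days': 2042-01-28 → 2041-07-29.
2041-07-29 is a Monday; with Sunday=0 that is 1.

1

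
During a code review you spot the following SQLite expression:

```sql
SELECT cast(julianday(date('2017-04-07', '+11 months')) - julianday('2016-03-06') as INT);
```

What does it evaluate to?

731

Adding +11 months to 2017-04-07 gives 2018-03-07.
25 days remain in March 2016 after the 6th (31 − 6).
Full months from April 2016 through February 2018 contribute their day counts.
Then 7 days into March 2018.
Total: 25 + 30 + 31 + 30 + 31 + 31 + 30 + 31 + 30 + 31 + 31 + 28 + 31 + 30 + 31 + 30 + 31 + 31 + 30 + 31 + 30 + 31 + 31 + 28 + 7 = 731.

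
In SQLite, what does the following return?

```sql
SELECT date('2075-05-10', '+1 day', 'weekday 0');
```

Advancing 1 more day within May lands on 2075-05-11.
`weekday 0` advances to the next Sunday; 2075-05-11 is a Saturday, so it moves forward to 2075-05-12.

2075-05-12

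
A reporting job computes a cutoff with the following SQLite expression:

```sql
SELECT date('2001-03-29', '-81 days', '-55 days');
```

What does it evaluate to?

2000-11-13

Applying '-81 days' to 2001-03-29: counting 81 days back gives 2001-01-07.
Applying '-55 days' to 2001-01-07: counting 55 days back gives 2000-11-13.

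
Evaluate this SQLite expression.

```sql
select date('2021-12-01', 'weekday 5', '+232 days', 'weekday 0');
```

`weekday 5` advances to the next Friday; 2021-12-01 is a Wednesday, so it moves forward to 2021-12-03.
Applying '+232 days' to 2021-12-03: counting 232 days forward gives 2022-07-23.
`weekday 0` advances to the next Sunday; 2022-07-23 is a Saturday, so it moves forward to 2022-07-24.

2022-07-24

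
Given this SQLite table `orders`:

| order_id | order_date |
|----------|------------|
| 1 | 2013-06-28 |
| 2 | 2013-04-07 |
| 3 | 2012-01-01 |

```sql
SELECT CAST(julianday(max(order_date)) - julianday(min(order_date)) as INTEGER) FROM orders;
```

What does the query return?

544

MIN = 2012-01-01, MAX = 2013-06-28.
30 days remain in January 2012 after the 1st (31 − 1).
Full months from February 2012 through May 2013 contribute their day counts.
Then 28 days into June 2013.
Total: 30 + 29 + 31 + 30 + 31 + 30 + 31 + 31 + 30 + 31 + 30 + 31 + 31 + 28 + 31 + 30 + 31 + 28 = 544.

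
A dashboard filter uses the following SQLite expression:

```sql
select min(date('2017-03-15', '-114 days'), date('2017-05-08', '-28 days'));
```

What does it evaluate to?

date('2017-03-15', '-114 days') → 2016-11-21.
date('2017-05-08', '-28 days') → 2017-04-10.
Earlier of the two is 2016-11-21.

2016-11-21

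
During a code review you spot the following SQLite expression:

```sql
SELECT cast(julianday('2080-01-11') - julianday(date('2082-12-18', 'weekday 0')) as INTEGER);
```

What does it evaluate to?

`weekday 0` advances to the next Sunday; 2082-12-18 is a Friday, so it moves forward to 2082-12-20.
20 days remain in January 2080 after the 11th (31 − 11).
Full months from February 2080 through November 2082 contribute their day counts.
Then 20 days into December 2082.
Total: 20 + 29 + 31 + 30 + 31 + 30 + 31 + 31 + 30 + 31 + 30 + 31 + 31 + 28 + 31 + 30 + 31 + 30 + 31 + 31 + 30 + 31 + 30 + 31 + 31 + 28 + 31 + 30 + 31 + 30 + 31 + 31 + 30 + 31 + 30 + 20 = 1074.
The subtraction is earlier − later, so the result is −1074 → -1074.

-1074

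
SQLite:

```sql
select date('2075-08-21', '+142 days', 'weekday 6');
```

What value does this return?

Applying '+142 days' to 2075-08-21: counting 142 days forward gives 2076-01-10.
`weekday 6` advances to the next Saturday; 2076-01-10 is a Friday, so it moves forward to 2076-01-11.

2076-01-11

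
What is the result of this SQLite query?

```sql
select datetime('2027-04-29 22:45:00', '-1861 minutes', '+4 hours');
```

2027-04-28 19:44:00

1861 minutes = 31h 1m; -1861 minutes from 2027-04-29 22:45:00 is 2027-04-28 15:44:00 (crosses midnight).
+4 hours from 2027-04-28 15:44:00 is 2027-04-28 19:44:00.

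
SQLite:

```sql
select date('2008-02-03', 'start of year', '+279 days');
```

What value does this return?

2008-10-06

`start of year` rewinds 2008-02-03 to 2008-01-01.
Applying '+279 days' to 2008-01-01: counting 279 days forward gives 2008-10-06.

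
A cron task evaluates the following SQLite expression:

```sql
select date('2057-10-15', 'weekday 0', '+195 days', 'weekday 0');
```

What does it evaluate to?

`weekday 0` advances to the next Sunday; 2057-10-15 is a Monday, so it moves forward to 2057-10-21.
Applying '+195 days' to 2057-10-21: counting 195 days forward gives 2058-05-04.
`weekday 0` advances to the next Sunday; 2058-05-04 is a Saturday, so it moves forward to 2058-05-05.

2058-05-05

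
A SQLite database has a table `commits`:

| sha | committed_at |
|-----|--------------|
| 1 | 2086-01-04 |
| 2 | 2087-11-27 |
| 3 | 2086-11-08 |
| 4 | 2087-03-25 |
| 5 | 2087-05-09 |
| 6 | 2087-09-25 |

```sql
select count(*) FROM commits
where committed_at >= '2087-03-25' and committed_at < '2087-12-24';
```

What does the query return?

Rows in [2087-03-25, 2087-12-24): 2087-11-27, 2087-03-25, 2087-05-09, 2087-09-25 → 4 rows.

4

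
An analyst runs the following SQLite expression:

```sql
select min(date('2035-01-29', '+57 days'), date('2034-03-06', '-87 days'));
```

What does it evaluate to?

date('2035-01-29', '+57 days') → 2035-03-27.
date('2034-03-06', '-87 days') → 2033-12-09.
Earlier of the two is 2033-12-09.

2033-12-09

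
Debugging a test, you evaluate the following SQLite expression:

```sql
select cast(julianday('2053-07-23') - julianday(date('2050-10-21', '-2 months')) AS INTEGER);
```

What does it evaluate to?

Adding -2 months to 2050-10-21 gives 2050-08-21.
10 days remain in August 2050 after the 21st (31 − 21).
Full months from September 2050 through June 2053 contribute their day counts.
Then 23 days into July 2053.
Total: 10 + 30 + 31 + 30 + 31 + 31 + 28 + 31 + 30 + 31 + 30 + 31 + 31 + 30 + 31 + 30 + 31 + 31 + 29 + 31 + 30 + 31 + 30 + 31 + 31 + 30 + 31 + 30 + 31 + 31 + 28 + 31 + 30 + 31 + 30 + 23 = 1067.

1067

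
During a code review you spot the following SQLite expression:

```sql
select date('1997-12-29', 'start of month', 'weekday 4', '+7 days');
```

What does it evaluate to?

1997-12-11

`start of month` rewinds 1997-12-29 to 1997-12-01.
`weekday 4` advances to the next Thursday; 1997-12-01 is a Monday, so it moves forward to 1997-12-04.
Advancing 7 more days within December lands on 1997-12-11.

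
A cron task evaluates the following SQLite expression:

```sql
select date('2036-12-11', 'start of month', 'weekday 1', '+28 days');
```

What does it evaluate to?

`start of month` rewinds 2036-12-11 to 2036-12-01.
`weekday 1` advances to the next Monday; 2036-12-01 is already a Monday, so it stays at 2036-12-01.
Advancing 28 more days within December lands on 2036-12-29.

2036-12-29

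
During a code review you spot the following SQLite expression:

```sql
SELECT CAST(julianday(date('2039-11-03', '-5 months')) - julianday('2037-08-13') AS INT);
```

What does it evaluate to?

Adding -5 months to 2039-11-03 gives 2039-06-03.
18 days remain in August 2037 after the 13th (31 − 13).
Full months from September 2037 through May 2039 contribute their day counts.
Then 3 days into June 2039.
Total: 18 + 30 + 31 + 30 + 31 + 31 + 28 + 31 + 30 + 31 + 30 + 31 + 31 + 30 + 31 + 30 + 31 + 31 + 28 + 31 + 30 + 31 + 3 = 659.

659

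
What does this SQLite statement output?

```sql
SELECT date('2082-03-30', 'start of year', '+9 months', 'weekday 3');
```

`start of year` rewinds 2082-03-30 to 2082-01-01.
Adding +9 months to 2082-01-01 gives 2082-10-01.
`weekday 3` advances to the next Wednesday; 2082-10-01 is a Thursday, so it moves forward to 2082-10-07.

2082-10-07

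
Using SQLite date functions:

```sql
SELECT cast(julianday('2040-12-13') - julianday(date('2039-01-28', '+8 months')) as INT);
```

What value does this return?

442

Adding +8 months to 2039-01-28 gives 2039-09-28.
2 days remain in September 2039 after the 28th (30 − 28).
Full months from October 2039 through November 2040 contribute their day counts.
Then 13 days into December 2040.
Total: 2 + 31 + 30 + 31 + 31 + 29 + 31 + 30 + 31 + 30 + 31 + 31 + 30 + 31 + 30 + 13 = 442.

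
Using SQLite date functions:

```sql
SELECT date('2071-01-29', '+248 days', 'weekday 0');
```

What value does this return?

2071-10-04

Applying '+248 days' to 2071-01-29: counting 248 days forward gives 2071-10-04.
`weekday 0` advances to the next Sunday; 2071-10-04 is already a Sunday, so it stays at 2071-10-04.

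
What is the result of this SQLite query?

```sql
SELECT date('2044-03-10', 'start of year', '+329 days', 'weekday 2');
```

`start of year` rewinds 2044-03-10 to 2044-01-01.
Applying '+329 days' to 2044-01-01: counting 329 days forward gives 2044-11-25.
`weekday 2` advances to the next Tuesday; 2044-11-25 is a Friday, so it moves forward to 2044-11-29.

2044-11-29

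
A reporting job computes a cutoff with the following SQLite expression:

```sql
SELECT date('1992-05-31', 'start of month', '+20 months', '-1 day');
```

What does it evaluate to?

1993-12-31

`start of month` rewinds 1992-05-31 to 1992-05-01.
Adding +20 months to 1992-05-01 gives 1994-01-01.
Going back 1 day from 1994-01-01 reaches 1993-12-31 (last day of December, 31 days).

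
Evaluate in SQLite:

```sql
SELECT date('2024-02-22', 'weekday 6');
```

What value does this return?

2024-02-24

`weekday 6` advances to the next Saturday; 2024-02-22 is a Thursday, so it moves forward to 2024-02-24.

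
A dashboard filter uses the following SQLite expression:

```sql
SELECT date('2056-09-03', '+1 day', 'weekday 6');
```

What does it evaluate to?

2056-09-09

Advancing 1 more day within September lands on 2056-09-04.
`weekday 6` advances to the next Saturday; 2056-09-04 is a Monday, so it moves forward to 2056-09-09.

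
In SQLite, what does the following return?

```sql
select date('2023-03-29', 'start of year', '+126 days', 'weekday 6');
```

`start of year` rewinds 2023-03-29 to 2023-01-01.
Applying '+126 days' to 2023-01-01: counting 126 days forward gives 2023-05-07.
`weekday 6` advances to the next Saturday; 2023-05-07 is a Sunday, so it moves forward to 2023-05-13.

2023-05-13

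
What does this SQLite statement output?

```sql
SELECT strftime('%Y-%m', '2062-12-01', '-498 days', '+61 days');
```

First apply '-498 days', '+61 days': 2062-12-01 → 2061-09-20.
`%Y-%m` extracts the year-month: 2061-09.

2061-09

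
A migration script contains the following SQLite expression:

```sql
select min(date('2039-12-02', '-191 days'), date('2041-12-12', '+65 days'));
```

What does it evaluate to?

date('2039-12-02', '-191 days') → 2039-05-25.
date('2041-12-12', '+65 days') → 2042-02-15.
Earlier of the two is 2039-05-25.

2039-05-25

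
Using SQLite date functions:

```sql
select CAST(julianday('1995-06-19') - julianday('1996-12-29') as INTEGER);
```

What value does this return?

-559

11 days remain in June 1995 after the 19th (30 − 19).
Full months from July 1995 through November 1996 contribute their day counts.
Then 29 days into December 1996.
Total: 11 + 31 + 31 + 30 + 31 + 30 + 31 + 31 + 29 + 31 + 30 + 31 + 30 + 31 + 31 + 30 + 31 + 30 + 29 = 559.
The subtraction is earlier − later, so the result is −559 → -559.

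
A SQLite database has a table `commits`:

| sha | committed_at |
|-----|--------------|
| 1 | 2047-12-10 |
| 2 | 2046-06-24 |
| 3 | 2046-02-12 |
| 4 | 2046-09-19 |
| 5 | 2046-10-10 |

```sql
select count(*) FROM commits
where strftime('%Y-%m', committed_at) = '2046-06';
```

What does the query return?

1

Rows with year-month 2046-06: 2046-06-24 → 1.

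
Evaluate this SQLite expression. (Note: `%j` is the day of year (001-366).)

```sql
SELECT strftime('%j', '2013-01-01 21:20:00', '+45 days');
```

046

First apply '+45 days': 2013-01-01 21:20:00 → 2013-02-15 21:20:00.
Day-of-year for 2013-02-15: days since 2013-01-01 inclusive = 46, zero-padded to 046.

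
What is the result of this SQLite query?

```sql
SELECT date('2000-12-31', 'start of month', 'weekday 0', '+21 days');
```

`start of month` rewinds 2000-12-31 to 2000-12-01.
`weekday 0` advances to the next Sunday; 2000-12-01 is a Friday, so it moves forward to 2000-12-03.
Advancing 21 more days within December lands on 2000-12-24.

2000-12-24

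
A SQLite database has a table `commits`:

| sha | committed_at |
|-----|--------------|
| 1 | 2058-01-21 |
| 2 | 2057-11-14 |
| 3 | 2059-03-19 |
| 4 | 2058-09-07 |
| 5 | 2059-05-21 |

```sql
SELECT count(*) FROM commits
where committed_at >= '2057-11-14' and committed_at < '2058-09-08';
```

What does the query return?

Rows in [2057-11-14, 2058-09-08): 2058-01-21, 2057-11-14, 2058-09-07 → 3 rows.

3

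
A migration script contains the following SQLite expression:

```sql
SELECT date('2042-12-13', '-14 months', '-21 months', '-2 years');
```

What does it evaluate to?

Adding -14 months to 2042-12-13 gives 2041-10-13.
Adding -21 months to 2041-10-13 gives 2040-01-13.
Adding -2 years to 2040-01-13 gives 2038-01-13.

2038-01-13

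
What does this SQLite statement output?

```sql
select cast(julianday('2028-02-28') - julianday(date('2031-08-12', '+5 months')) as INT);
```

-1414

Adding +5 months to 2031-08-12 gives 2032-01-12.
1 day remains in February 2028 after the 28th (29 − 28).
Full months from March 2028 through December 2031 contribute their day counts.
Then 12 days into January 2032.
Total: 1 + 31 + 30 + 31 + 30 + 31 + 31 + 30 + 31 + 30 + 31 + 31 + 28 + 31 + 30 + 31 + 30 + 31 + 31 + 30 + 31 + 30 + 31 + 31 + 28 + 31 + 30 + 31 + 30 + 31 + 31 + 30 + 31 + 30 + 31 + 31 + 28 + 31 + 30 + 31 + 30 + 31 + 31 + 30 + 31 + 30 + 31 + 12 = 1414.
The subtraction is earlier − later, so the result is −1414 → -1414.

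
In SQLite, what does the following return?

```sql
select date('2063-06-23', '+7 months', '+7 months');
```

2064-08-23

Adding +7 months to 2063-06-23 gives 2064-01-23.
Adding +7 months to 2064-01-23 gives 2064-08-23.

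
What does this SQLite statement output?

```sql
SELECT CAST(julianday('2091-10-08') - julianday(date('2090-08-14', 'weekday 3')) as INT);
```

`weekday 3` advances to the next Wednesday; 2090-08-14 is a Monday, so it moves forward to 2090-08-16.
15 days remain in August 2090 after the 16th (31 − 16).
Full months from September 2090 through September 2091 contribute their day counts.
Then 8 days into October 2091.
Total: 15 + 30 + 31 + 30 + 31 + 31 + 28 + 31 + 30 + 31 + 30 + 31 + 31 + 30 + 8 = 418.

418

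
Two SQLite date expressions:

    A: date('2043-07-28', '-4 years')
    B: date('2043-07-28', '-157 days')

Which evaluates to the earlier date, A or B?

A

A = 2039-07-28.
B = 2043-02-21.
A is earlier.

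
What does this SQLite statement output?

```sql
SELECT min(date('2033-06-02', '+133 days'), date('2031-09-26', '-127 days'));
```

2031-05-22

date('2033-06-02', '+133 days') → 2033-10-13.
date('2031-09-26', '-127 days') → 2031-05-22.
Earlier of the two is 2031-05-22.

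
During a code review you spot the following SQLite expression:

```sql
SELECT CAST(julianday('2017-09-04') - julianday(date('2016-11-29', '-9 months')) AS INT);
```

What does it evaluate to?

Adding -9 months to 2016-11-29 gives 2016-02-29.
0 days remain in February 2016 after the 29th (29 − 29).
Full months from March 2016 through August 2017 contribute their day counts.
Then 4 days into September 2017.
Total: 0 + 31 + 30 + 31 + 30 + 31 + 31 + 30 + 31 + 30 + 31 + 31 + 28 + 31 + 30 + 31 + 30 + 31 + 31 + 4 = 553.

553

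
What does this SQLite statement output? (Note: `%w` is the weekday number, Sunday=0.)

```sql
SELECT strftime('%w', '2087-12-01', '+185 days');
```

4

First apply '+185 days': 2087-12-01 → 2088-06-03.
2088-06-03 is a Thursday; with Sunday=0 that is 4.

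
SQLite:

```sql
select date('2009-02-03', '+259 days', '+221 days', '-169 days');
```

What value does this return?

2009-12-11

Applying '+259 days' to 2009-02-03: counting 259 days forward gives 2009-10-20.
Applying '+221 days' to 2009-10-20: counting 221 days forward gives 2010-05-29.
Applying '-169 days' to 2010-05-29: counting 169 days back gives 2009-12-11.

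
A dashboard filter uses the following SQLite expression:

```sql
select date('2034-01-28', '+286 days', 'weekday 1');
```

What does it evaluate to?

Applying '+286 days' to 2034-01-28: counting 286 days forward gives 2034-11-10.
`weekday 1` advances to the next Monday; 2034-11-10 is a Friday, so it moves forward to 2034-11-13.

2034-11-13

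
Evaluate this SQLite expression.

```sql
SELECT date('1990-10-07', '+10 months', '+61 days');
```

1991-10-07

Adding +10 months to 1990-10-07 gives 1991-08-07.
Applying '+61 days' to 1991-08-07: counting 61 days forward gives 1991-10-07.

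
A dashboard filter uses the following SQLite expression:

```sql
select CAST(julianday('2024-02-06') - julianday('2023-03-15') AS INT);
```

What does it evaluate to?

328

16 days remain in March 2023 after the 15th (31 − 15).
Full months from April 2023 through January 2024 contribute their day counts.
Then 6 days into February 2024.
Total: 16 + 30 + 31 + 30 + 31 + 31 + 30 + 31 + 30 + 31 + 31 + 6 = 328.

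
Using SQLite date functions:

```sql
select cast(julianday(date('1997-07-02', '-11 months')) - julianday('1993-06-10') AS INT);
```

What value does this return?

1149

Adding -11 months to 1997-07-02 gives 1996-08-02.
20 days remain in June 1993 after the 10th (30 − 10).
Full months from July 1993 through July 1996 contribute their day counts.
Then 2 days into August 1996.
Total: 20 + 31 + 31 + 30 + 31 + 30 + 31 + 31 + 28 + 31 + 30 + 31 + 30 + 31 + 31 + 30 + 31 + 30 + 31 + 31 + 28 + 31 + 30 + 31 + 30 + 31 + 31 + 30 + 31 + 30 + 31 + 31 + 29 + 31 + 30 + 31 + 30 + 31 + 2 = 1149.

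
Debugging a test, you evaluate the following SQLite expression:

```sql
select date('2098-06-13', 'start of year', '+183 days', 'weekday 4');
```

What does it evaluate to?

`start of year` rewinds 2098-06-13 to 2098-01-01.
Applying '+183 days' to 2098-01-01: counting 183 days forward gives 2098-07-03.
`weekday 4` advances to the next Thursday; 2098-07-03 is already a Thursday, so it stays at 2098-07-03.

2098-07-03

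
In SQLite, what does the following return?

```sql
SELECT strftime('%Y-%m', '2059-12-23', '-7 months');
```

First apply '-7 months': 2059-12-23 → 2059-05-23.
`%Y-%m` extracts the year-month: 2059-05.

2059-05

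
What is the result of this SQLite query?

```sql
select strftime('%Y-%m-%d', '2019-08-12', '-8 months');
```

First apply '-8 months': 2019-08-12 → 2018-12-12.
`%Y-%m-%d` extracts the ISO date: 2018-12-12.

2018-12-12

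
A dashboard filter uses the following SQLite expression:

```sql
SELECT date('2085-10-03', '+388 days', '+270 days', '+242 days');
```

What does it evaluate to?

2088-03-21

Applying '+388 days' to 2085-10-03: counting 388 days forward gives 2086-10-26.
Applying '+270 days' to 2086-10-26: counting 270 days forward gives 2087-07-23.
Applying '+242 days' to 2087-07-23: counting 242 days forward gives 2088-03-21.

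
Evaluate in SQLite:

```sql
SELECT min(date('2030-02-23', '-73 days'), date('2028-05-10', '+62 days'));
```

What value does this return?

2028-07-11

date('2030-02-23', '-73 days') → 2029-12-12.
date('2028-05-10', '+62 days') → 2028-07-11.
Earlier of the two is 2028-07-11.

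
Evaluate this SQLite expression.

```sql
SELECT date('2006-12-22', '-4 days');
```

Going back 4 days within December lands on 2006-12-18.

2006-12-18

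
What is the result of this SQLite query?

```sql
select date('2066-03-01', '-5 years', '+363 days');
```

Adding -5 years to 2066-03-01 gives 2061-03-01.
Applying '+363 days' to 2061-03-01: counting 363 days forward gives 2062-02-27.

2062-02-27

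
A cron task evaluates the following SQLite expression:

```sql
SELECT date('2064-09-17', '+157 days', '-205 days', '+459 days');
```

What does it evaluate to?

Applying '+157 days' to 2064-09-17: counting 157 days forward gives 2065-02-21.
Applying '-205 days' to 2065-02-21: counting 205 days back gives 2064-07-31.
Applying '+459 days' to 2064-07-31: counting 459 days forward gives 2065-11-02.

2065-11-02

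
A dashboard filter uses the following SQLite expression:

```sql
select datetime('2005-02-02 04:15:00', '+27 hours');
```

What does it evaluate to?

+27 hours from 2005-02-02 04:15:00 is 2005-02-03 07:15:00 (crosses midnight).

2005-02-03 07:15:00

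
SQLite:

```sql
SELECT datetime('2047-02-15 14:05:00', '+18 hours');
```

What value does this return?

+18 hours from 2047-02-15 14:05:00 is 2047-02-16 08:05:00 (crosses midnight).

2047-02-16 08:05:00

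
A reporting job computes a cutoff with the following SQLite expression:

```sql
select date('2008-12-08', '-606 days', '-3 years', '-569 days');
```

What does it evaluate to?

Applying '-606 days' to 2008-12-08: counting 606 days back gives 2007-04-12.
Adding -3 years to 2007-04-12 gives 2004-04-12.
Applying '-569 days' to 2004-04-12: counting 569 days back gives 2002-09-21.

2002-09-21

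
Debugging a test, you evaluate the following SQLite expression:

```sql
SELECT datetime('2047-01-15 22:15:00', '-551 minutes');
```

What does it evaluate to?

2047-01-15 13:04:00

551 minutes = 9h 11m; -551 minutes from 2047-01-15 22:15:00 is 2047-01-15 13:04:00.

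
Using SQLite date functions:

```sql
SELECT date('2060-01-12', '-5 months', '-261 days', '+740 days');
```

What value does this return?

2060-12-03

Adding -5 months to 2060-01-12 gives 2059-08-12.
Applying '-261 days' to 2059-08-12: counting 261 days back gives 2058-11-24.
Applying '+740 days' to 2058-11-24: counting 740 days forward gives 2060-12-03.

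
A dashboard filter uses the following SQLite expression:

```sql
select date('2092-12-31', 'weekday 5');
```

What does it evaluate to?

2093-01-02

`weekday 5` advances to the next Friday; 2092-12-31 is a Wednesday, so it moves forward to 2093-01-02.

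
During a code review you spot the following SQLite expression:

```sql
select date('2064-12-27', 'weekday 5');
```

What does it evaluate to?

`weekday 5` advances to the next Friday; 2064-12-27 is a Saturday, so it moves forward to 2065-01-02.

2065-01-02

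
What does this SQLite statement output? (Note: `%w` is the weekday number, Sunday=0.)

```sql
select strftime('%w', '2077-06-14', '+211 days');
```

2

First apply '+211 days': 2077-06-14 → 2078-01-11.
2078-01-11 is a Tuesday; with Sunday=0 that is 2.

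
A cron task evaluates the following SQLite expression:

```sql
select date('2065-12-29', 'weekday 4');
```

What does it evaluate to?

2065-12-31

`weekday 4` advances to the next Thursday; 2065-12-29 is a Tuesday, so it moves forward to 2065-12-31.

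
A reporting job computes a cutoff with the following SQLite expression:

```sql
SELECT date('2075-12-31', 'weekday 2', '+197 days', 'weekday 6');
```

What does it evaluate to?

`weekday 2` advances to the next Tuesday; 2075-12-31 is already a Tuesday, so it stays at 2075-12-31.
Applying '+197 days' to 2075-12-31: counting 197 days forward gives 2076-07-15.
`weekday 6` advances to the next Saturday; 2076-07-15 is a Wednesday, so it moves forward to 2076-07-18.

2076-07-18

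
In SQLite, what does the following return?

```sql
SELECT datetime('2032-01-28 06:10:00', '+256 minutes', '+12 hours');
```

256 minutes = 4h 16m; +256 minutes from 2032-01-28 06:10:00 is 2032-01-28 10:26:00.
+12 hours from 2032-01-28 10:26:00 is 2032-01-28 22:26:00.

2032-01-28 22:26:00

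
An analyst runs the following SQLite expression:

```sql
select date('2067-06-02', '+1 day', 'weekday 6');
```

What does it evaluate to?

2067-06-04

Advancing 1 more day within June lands on 2067-06-03.
`weekday 6` advances to the next Saturday; 2067-06-03 is a Friday, so it moves forward to 2067-06-04.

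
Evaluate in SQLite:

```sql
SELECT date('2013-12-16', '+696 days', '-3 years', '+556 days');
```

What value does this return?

Applying '+696 days' to 2013-12-16: counting 696 days forward gives 2015-11-12.
Adding -3 years to 2015-11-12 gives 2012-11-12.
Applying '+556 days' to 2012-11-12: counting 556 days forward gives 2014-05-22.

2014-05-22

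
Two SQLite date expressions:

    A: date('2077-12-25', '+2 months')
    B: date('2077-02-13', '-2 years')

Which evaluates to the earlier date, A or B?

B

A = 2078-02-25.
B = 2075-02-13.
B is earlier.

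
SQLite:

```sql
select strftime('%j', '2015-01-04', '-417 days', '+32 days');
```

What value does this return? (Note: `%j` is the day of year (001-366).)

First apply '-417 days', '+32 days': 2015-01-04 → 2013-12-15.
Day-of-year for 2013-12-15: days since 2013-01-01 inclusive = 349, zero-padded to 349.

349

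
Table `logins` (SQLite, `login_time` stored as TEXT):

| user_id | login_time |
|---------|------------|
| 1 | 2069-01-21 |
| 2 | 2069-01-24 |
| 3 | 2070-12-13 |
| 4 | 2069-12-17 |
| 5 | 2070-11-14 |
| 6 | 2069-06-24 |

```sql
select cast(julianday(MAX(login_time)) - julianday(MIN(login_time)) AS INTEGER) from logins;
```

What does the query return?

691

MIN = 2069-01-21, MAX = 2070-12-13.
10 days remain in January 2069 after the 21st (31 − 21).
Full months from February 2069 through November 2070 contribute their day counts.
Then 13 days into December 2070.
Total: 10 + 28 + 31 + 30 + 31 + 30 + 31 + 31 + 30 + 31 + 30 + 31 + 31 + 28 + 31 + 30 + 31 + 30 + 31 + 31 + 30 + 31 + 30 + 13 = 691.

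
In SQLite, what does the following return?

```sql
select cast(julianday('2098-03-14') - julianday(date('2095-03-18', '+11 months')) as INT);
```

Adding +11 months to 2095-03-18 gives 2096-02-18.
11 days remain in February 2096 after the 18th (29 − 18).
Full months from March 2096 through February 2098 contribute their day counts.
Then 14 days into March 2098.
Total: 11 + 31 + 30 + 31 + 30 + 31 + 31 + 30 + 31 + 30 + 31 + 31 + 28 + 31 + 30 + 31 + 30 + 31 + 31 + 30 + 31 + 30 + 31 + 31 + 28 + 14 = 755.

755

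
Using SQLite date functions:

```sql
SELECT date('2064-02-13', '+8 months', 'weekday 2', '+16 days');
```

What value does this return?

2064-10-30

Adding +8 months to 2064-02-13 gives 2064-10-13.
`weekday 2` advances to the next Tuesday; 2064-10-13 is a Monday, so it moves forward to 2064-10-14.
Advancing 16 more days within October lands on 2064-10-30.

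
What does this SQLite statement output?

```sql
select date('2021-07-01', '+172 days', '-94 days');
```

Applying '+172 days' to 2021-07-01: counting 172 days forward gives 2021-12-20.
Applying '-94 days' to 2021-12-20: counting 94 days back gives 2021-09-17.

2021-09-17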